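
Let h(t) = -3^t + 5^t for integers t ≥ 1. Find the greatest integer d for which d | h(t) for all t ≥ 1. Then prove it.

d = 2

Computing the first values: h(1) = 2 and h(2) = 16; gcd(2, 16) = 2, so d ≤ 2.
We prove 2 | -3^t + 5^t for all t ≥ 1 by induction on t.
When t = 1: h(1) = 2 = 2·(1), so 2 | h(1).
Inductive step: assume the claim holds for t = j, i.e. 2 | h(j). Then
5^{j+1} − 3^{j+1} = 5·5^j − 3·3^j = 5·(5^j − 3^j) + (2)·3^j. The first term is divisible by 2 by the inductive hypothesis, and the second term (2)·3^j is divisible by 2 since 2 | 2. Hence 2 | h(j+1).
Hence, by induction on t, the claim holds for every t ≥ 1.
Therefore the largest such d is 2.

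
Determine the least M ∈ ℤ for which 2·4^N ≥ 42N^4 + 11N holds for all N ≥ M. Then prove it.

At N = 8: 131072 < 172120, so the inequality fails and M ≥ 9. We prove 2·4^N ≥ 42N^4 + 11N for all N ≥ 9.
Base step (N = 9): 2·4^N = 524288 and 42N^4 + 11N = 275661, so 524288 ≥ 275661.
Suppose the result is true for N = m, so 2·4^m ≥ 42m^4 + 11m.
Then 2·4^(m + 1) = 4·(2·4^m) ≥ 4·(42m^4 + 11m).
Also, for m ≥ 9 we have 4·(42m^4 + 11m) ≥ 42(m+1)^4 + 11(m+1), since 4·(42m^4 + 11m) − (42(m+1)^4 + 11(m+1)) = 126m^4 - 168m^3 - 252m^2 - 135m - 53, which is nonnegative for all m ≥ 9.
Combining, 2·4^(m + 1) ≥ 42(m+1)^4 + 11(m+1).
Hence, by induction on N, the claim holds for every N ≥ 9.
Hence the smallest such M is 9.

M = 9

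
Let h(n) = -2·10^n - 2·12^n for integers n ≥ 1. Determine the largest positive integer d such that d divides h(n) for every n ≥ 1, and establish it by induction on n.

d = 4

Computing the first values: h(1) = -44 and h(2) = -488; gcd(-44, -488) = 4, so d ≤ 4.
We prove 4 | -2·10^n - 2·12^n for all n ≥ 1 by induction on n.
For the base case n = 1: h(1) = -44 = 4·(-11), so 4 | h(1).
Suppose the result is true for n = p, i.e. 4 | h(p). Then
h(p+1) − 12·h(p) = (-2·10^(p+1) - 2·12^(p+1)) − 12·(-2·10^p - 2·12^p) = (-2)·10^p·(10 − 12) = (4)·10^p. Since 4 | h(p) by the inductive hypothesis, 4 | 12·h(p); and 4 | 4 since 4 = 4·1. Therefore 4 | h(p+1).
This completes the induction.
Therefore the largest such d is 4.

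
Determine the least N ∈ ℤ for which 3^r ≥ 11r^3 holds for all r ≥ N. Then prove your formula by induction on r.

N = 8

At r = 7: 2187 < 3773, so the inequality fails and N ≥ 8. We prove 3^r ≥ 11r^3 for all r ≥ 8.
When r = 8: 3^r = 6561 and 11r^3 = 5632, so 6561 ≥ 5632.
For the inductive step, assume it holds for an arbitrary k ≥ 8, so 3^k ≥ 11k^3.
Then 3^(k + 1) = 3·(3^k) ≥ 3·(11k^3).
Also, for k ≥ 8 we have 3·(11k^3) ≥ 11(k+1)^3, since 3 ≥ (1 + 1/k)^3 for all k ≥ 8.
Combining, 3^(k + 1) ≥ 11(k+1)^3.
By the principle of mathematical induction, the result holds for all r ≥ 8.
Hence the smallest such N is 8.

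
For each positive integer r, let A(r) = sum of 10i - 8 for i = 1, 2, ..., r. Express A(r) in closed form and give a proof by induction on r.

We claim A(r) = r(5r - 3) for all r ≥ 1.
Base case (r = 1): A(1) = 2, and the closed form gives 2. They agree.
Inductive step: suppose the statement holds for some i ≥ 1, so A(i) = i(5i - 3).
Then A(i+1) = A(i) + (10i + 2) = (i(5i - 3)) + (10i + 2).
Simplifying, A(i+1) = (i + 1)(5i + 2) = (i+1)(5(i+1) - 3),
which is the closed form with r = i+1.
Hence, by induction on r, the claim holds for every r ≥ 1.

A(r) = r(5r - 3)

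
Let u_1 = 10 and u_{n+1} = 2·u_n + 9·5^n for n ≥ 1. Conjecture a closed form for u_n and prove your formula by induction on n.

u_n = -5·2^(n - 1) + 3·5^n

Computing the first terms: u_1 = 10, u_2 = 65, u_3 = 355. This suggests u_n = -5·2^(n - 1) + 3·5^n.
Base case (n = 1): the formula gives 10 = 10 = u_1.
Suppose the result is true for n = i, so u_i = -5·2^(i - 1) + 3·5^i.
Then u_{i+1} = 2·u_i + 9·5^i = 2·(-5·2^(i - 1) + 3·5^i) + 9·5^i = -5·2^i + 3·5^(i + 1) = -5·2^((i+1) - 1) + 3·5^(i+1),
which is the claimed formula at n = i+1.
By the principle of mathematical induction, the result holds for all n ≥ 1.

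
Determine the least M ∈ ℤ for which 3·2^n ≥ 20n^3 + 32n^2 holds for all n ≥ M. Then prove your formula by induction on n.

At n = 14: 49152 < 61152, so the inequality fails and M ≥ 15. We prove 3·2^n ≥ 20n^3 + 32n^2 for all n ≥ 15.
Base step (n = 15): 3·2^n = 98304 and 20n^3 + 32n^2 = 74700, so 98304 ≥ 74700.
Suppose the result is true for n = i, so 3·2^i ≥ 20i^3 + 32i^2.
Then 3·2^(i + 1) = 2·(3·2^i) ≥ 2·(20i^3 + 32i^2).
Also, for i ≥ 15 we have 2·(20i^3 + 32i^2) ≥ 20(i+1)^3 + 32(i+1)^2, since 2·(20i^3 + 32i^2) − (20(i+1)^3 + 32(i+1)^2) = 20i^3 - 28i^2 - 124i - 52, which is nonnegative for all i ≥ 15.
Combining, 3·2^(i + 1) ≥ 20(i+1)^3 + 32(i+1)^2.
This completes the induction.
Hence the smallest such M is 15.

M = 15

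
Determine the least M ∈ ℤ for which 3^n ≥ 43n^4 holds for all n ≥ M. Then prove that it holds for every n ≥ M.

M = 13

At n = 12: 531441 < 891648, so the inequality fails and M ≥ 13. We prove 3^n ≥ 43n^4 for all n ≥ 13.
Base case (n = 13): 3^n = 1594323 and 43n^4 = 1228123, so 1594323 ≥ 1228123.
Inductive step: suppose the statement holds for some p ≥ 13, so 3^p ≥ 43p^4.
Then 3^(p + 1) = 3·(3^p) ≥ 3·(43p^4).
Also, for p ≥ 13 we have 3·(43p^4) ≥ 43(p+1)^4, since 3 ≥ (1 + 1/p)^4 for all p ≥ 13.
Combining, 3^(p + 1) ≥ 43(p+1)^4.
By induction, the statement is established for all n ≥ 13.
Hence the smallest such M is 13.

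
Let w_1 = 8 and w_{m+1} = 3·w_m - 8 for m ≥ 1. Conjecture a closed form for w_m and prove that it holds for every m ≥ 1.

w_m = 4·3^(m - 1) + 4

Computing the first terms: w_1 = 8, w_2 = 16, w_3 = 40. This suggests w_m = 4·3^(m - 1) + 4.
When m = 1: the formula gives 8 = 8 = w_1.
For the inductive step, assume it holds for an arbitrary k ≥ 1, so w_k = 4·3^(k - 1) + 4.
Then w_{k+1} = 3·w_k - 8 = 3·(4·3^(k - 1) + 4) - 8 = 4·3^k + 4 = 4·3^((k+1) - 1) + 4,
which is the claimed formula at m = k+1.
Hence, by induction on m, the claim holds for every m ≥ 1.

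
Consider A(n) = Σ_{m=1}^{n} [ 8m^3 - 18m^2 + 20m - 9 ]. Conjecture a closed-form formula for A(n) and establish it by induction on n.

A(n) = n(2n^3 - 2n^2 + 3n - 2)

We claim A(n) = n(2n^3 - 2n^2 + 3n - 2) for all n ≥ 1.
For the base case n = 1: A(1) = 1, and the closed form gives 1. They agree.
Inductive step: suppose the statement holds for some m ≥ 1, so A(m) = m(2m^3 - 2m^2 + 3m - 2).
Then A(m+1) = A(m) + (8m^3 + 6m^2 + 8m + 1) = (m(2m^3 - 2m^2 + 3m - 2)) + (8m^3 + 6m^2 + 8m + 1).
Simplifying, A(m+1) = (m + 1)(2m^3 + 4m^2 + 5m + 1) = (m+1)(2(m+1)^3 - 2(m+1)^2 + 3(m+1) - 2),
which is the closed form with n = m+1.
By induction, the statement is established for all n ≥ 1.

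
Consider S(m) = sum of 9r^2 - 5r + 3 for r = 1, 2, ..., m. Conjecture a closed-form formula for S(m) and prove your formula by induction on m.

S(m) = m(3m^2 + 2m + 2)

We claim S(m) = m(3m^2 + 2m + 2) for all m ≥ 1.
Base step (m = 1): S(1) = 7, and the closed form gives 7. They agree.
Inductive step: suppose the statement holds for some r ≥ 1, so S(r) = r(3r^2 + 2r + 2).
Then S(r+1) = S(r) + (9r^2 + 13r + 7) = (r(3r^2 + 2r + 2)) + (9r^2 + 13r + 7).
Simplifying, S(r+1) = (r + 1)(3r^2 + 8r + 7) = (r+1)(3(r+1)^2 + 2(r+1) + 2),
which is the closed form with m = r+1.
By the principle of mathematical induction, the result holds for all m ≥ 1.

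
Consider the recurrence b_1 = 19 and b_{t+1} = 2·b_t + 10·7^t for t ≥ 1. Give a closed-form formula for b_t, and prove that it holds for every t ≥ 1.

b_t = 5·2^(t - 1) + 2·7^t

Computing the first terms: b_1 = 19, b_2 = 108, b_3 = 706. This suggests b_t = 5·2^(t - 1) + 2·7^t.
Base case (t = 1): the formula gives 19 = 19 = b_1.
For the inductive step, assume it holds for an arbitrary j ≥ 1, so b_j = 5·2^(j - 1) + 2·7^j.
Then b_{j+1} = 2·b_j + 10·7^j = 2·(5·2^(j - 1) + 2·7^j) + 10·7^j = 5·2^j + 2·7^(j + 1) = 5·2^((j+1) - 1) + 2·7^(j+1),
which is the claimed formula at t = j+1.
By induction, the statement is established for all t ≥ 1.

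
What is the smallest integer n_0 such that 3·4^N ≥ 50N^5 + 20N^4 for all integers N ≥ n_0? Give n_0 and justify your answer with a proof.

At N = 10: 3145728 < 5200000, so the inequality fails and n_0 ≥ 11. We prove 3·4^N ≥ 50N^5 + 20N^4 for all N ≥ 11.
Base step (N = 11): 3·4^N = 12582912 and 50N^5 + 20N^4 = 8345370, so 12582912 ≥ 8345370.
For the inductive step, assume it holds for an arbitrary k ≥ 11, so 3·4^k ≥ 50k^5 + 20k^4.
Then 3·4^(k + 1) = 4·(3·4^k) ≥ 4·(50k^5 + 20k^4).
Also, for k ≥ 11 we have 4·(50k^5 + 20k^4) ≥ 50(k+1)^5 + 20(k+1)^4, since 4·(50k^5 + 20k^4) − (50(k+1)^5 + 20(k+1)^4) = 150k^5 - 190k^4 - 580k^3 - 620k^2 - 330k - 70, which is nonnegative for all k ≥ 11.
Combining, 3·4^(k + 1) ≥ 50(k+1)^5 + 20(k+1)^4.
Hence, by induction on N, the claim holds for every N ≥ 11.
Hence the smallest such n_0 is 11.

n_0 = 11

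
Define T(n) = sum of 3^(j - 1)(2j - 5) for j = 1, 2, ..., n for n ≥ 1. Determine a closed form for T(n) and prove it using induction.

We claim T(n) = 3^n(n - 3) + 3 for all n ≥ 1.
Base case (n = 1): T(1) = -3, and the closed form gives -3. They agree.
For the inductive step, assume it holds for an arbitrary j ≥ 1, so T(j) = 3^j(j - 3) + 3.
Then T(j+1) = T(j) + (3^j(2j - 3)) = (3^j(j - 3) + 3) + (3^j(2j - 3)).
Simplifying, T(j+1) = 3·3^j·j - 6·3^j + 3 = 3^(j+1)((j+1) - 3) + 3,
which is the closed form with n = j+1.
By the principle of mathematical induction, the result holds for all n ≥ 1.

T(n) = 3^n(n - 3) + 3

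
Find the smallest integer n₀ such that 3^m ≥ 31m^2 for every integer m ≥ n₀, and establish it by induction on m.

n₀ = 7

At m = 6: 729 < 1116, so the inequality fails and n₀ ≥ 7. We prove 3^m ≥ 31m^2 for all m ≥ 7.
For the base case m = 7: 3^m = 2187 and 31m^2 = 1519, so 2187 ≥ 1519.
Suppose the result is true for m = k, so 3^k ≥ 31k^2.
Then 3^(k + 1) = 3·(3^k) ≥ 3·(31k^2).
Also, for k ≥ 7 we have 3·(31k^2) ≥ 31(k+1)^2, since 3 ≥ (1 + 1/k)^2 for all k ≥ 7.
Combining, 3^(k + 1) ≥ 31(k+1)^2.
By the principle of mathematical induction, the result holds for all m ≥ 7.
Hence the smallest such n₀ is 7.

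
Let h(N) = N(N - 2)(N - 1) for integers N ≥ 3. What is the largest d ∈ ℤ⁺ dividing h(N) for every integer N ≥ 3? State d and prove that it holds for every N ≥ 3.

Computing the first values: h(3) = 6 and h(4) = 24; gcd(6, 24) = 6, so d ≤ 6.
We prove 6 | N(N - 2)(N - 1) for all N ≥ 3 by induction on N.
Base step (N = 3): h(3) = 6 = 6·(1), so 6 | h(3).
For the inductive step, assume it holds for an arbitrary i ≥ 3, i.e. 6 | h(i). Then
h(i+1) − h(i) = (i-1)·i·(i+1) − (i-2)·(i-1)·i = (i-1)·i·[(i+1) − (i-2)] = 3·(i-1)·i. The product of 2 consecutive integers is divisible by (2)! = 2, so h(i+1) − h(i) is divisible by 3·2 = 6. By the inductive hypothesis 6 | h(i), hence 6 | h(i+1).
By the principle of mathematical induction, the result holds for all N ≥ 3.
Therefore the largest such d is 6.

d = 6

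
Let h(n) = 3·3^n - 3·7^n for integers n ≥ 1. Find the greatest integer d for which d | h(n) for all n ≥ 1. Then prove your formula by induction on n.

Computing the first values: h(1) = -12 and h(2) = -120; gcd(-12, -120) = 12, so d ≤ 12.
We prove 12 | 3·3^n - 3·7^n for all n ≥ 1 by induction on n.
When n = 1: h(1) = -12 = 12·(-1), so 12 | h(1).
Inductive step: assume the claim holds for n = i, i.e. 12 | h(i). Then
h(i+1) − 7·h(i) = (3·3^(i+1) - 3·7^(i+1)) − 7·(3·3^i - 3·7^i) = (3)·3^i·(3 − 7) = (-12)·3^i. Since 12 | h(i) by the inductive hypothesis, 12 | 7·h(i); and 12 | -12 since -12 = 12·-1. Therefore 12 | h(i+1).
This completes the induction.
Therefore the largest such d is 12.

d = 12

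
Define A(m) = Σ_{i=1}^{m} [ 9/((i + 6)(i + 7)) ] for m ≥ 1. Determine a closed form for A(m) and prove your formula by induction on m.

We claim A(m) = 9m/(7(m + 7)) for all m ≥ 1.
Base case (m = 1): A(1) = 9/56, and the closed form gives 9/56. They agree.
For the inductive step, assume it holds for an arbitrary i ≥ 1, so A(i) = 9i/(7(i + 7)).
Then A(i+1) = A(i) + (9/((i + 7)(i + 8))) = (9i/(7(i + 7))) + (9/((i + 7)(i + 8))).
Simplifying, A(i+1) = 9(i + 1)/(7(i + 8)) = 9(i+1)/(7((i+1) + 7)),
which is the closed form with m = i+1.
By the principle of mathematical induction, the result holds for all m ≥ 1.

A(m) = 9m/(7(m + 7))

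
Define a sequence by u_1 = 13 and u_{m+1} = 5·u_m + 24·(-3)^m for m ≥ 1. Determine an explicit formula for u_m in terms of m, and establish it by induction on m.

u_m = (-3)^(m + 1) + 4·5^(m - 1)

Computing the first terms: u_1 = 13, u_2 = -7, u_3 = 181. This suggests u_m = (-3)^(m + 1) + 4·5^(m - 1).
For the base case m = 1: the formula gives 13 = 13 = u_1.
Suppose the result is true for m = k, so u_k = (-3)^(k + 1) + 4·5^(k - 1).
Then u_{k+1} = 5·u_k + 24·(-3)^k = 5·((-3)^(k + 1) + 4·5^(k - 1)) + 24·(-3)^k = (-3)^(k + 2) + 4·5^k = (-3)^((k+1) + 1) + 4·5^((k+1) - 1),
which is the claimed formula at m = k+1.
By the principle of mathematical induction, the result holds for all m ≥ 1.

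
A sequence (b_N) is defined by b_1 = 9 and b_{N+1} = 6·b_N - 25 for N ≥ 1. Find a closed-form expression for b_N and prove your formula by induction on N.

b_N = 4·6^(N - 1) + 5

Computing the first terms: b_1 = 9, b_2 = 29, b_3 = 149. This suggests b_N = 4·6^(N - 1) + 5.
Base step (N = 1): the formula gives 9 = 9 = b_1.
For the inductive step, assume it holds for an arbitrary p ≥ 1, so b_p = 4·6^(p - 1) + 5.
Then b_{p+1} = 6·b_p - 25 = 6·(4·6^(p - 1) + 5) - 25 = 4·6^p + 5 = 4·6^((p+1) - 1) + 5,
which is the claimed formula at N = p+1.
By induction, the statement is established for all N ≥ 1.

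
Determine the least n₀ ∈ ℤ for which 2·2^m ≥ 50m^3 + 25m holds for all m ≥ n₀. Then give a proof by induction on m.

n₀ = 17

At m = 16: 131072 < 205200, so the inequality fails and n₀ ≥ 17. We prove 2·2^m ≥ 50m^3 + 25m for all m ≥ 17.
Base step (m = 17): 2·2^m = 262144 and 50m^3 + 25m = 246075, so 262144 ≥ 246075.
Suppose the result is true for m = p, so 2·2^p ≥ 50p^3 + 25p.
Then 2·2^(p + 1) = 2·(2·2^p) ≥ 2·(50p^3 + 25p).
Also, for p ≥ 17 we have 2·(50p^3 + 25p) ≥ 50(p+1)^3 + 25(p+1), since 2·(50p^3 + 25p) − (50(p+1)^3 + 25(p+1)) = 50p^3 - 150p^2 - 125p - 75, which is nonnegative for all p ≥ 17.
Combining, 2·2^(p + 1) ≥ 50(p+1)^3 + 25(p+1).
Hence, by induction on m, the claim holds for every m ≥ 17.
Hence the smallest such n₀ is 17.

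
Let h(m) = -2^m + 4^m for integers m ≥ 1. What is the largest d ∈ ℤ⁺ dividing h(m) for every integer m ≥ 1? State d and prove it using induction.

d = 2

Computing the first values: h(1) = 2 and h(2) = 12; gcd(2, 12) = 2, so d ≤ 2.
We prove 2 | -2^m + 4^m for all m ≥ 1 by induction on m.
For the base case m = 1: h(1) = 2 = 2·(1), so 2 | h(1).
Inductive step: assume the claim holds for m = p, i.e. 2 | h(p). Then
4^{p+1} − 2^{p+1} = 4·4^p − 2·2^p = 4·(4^p − 2^p) + (2)·2^p. The first term is divisible by 2 by the inductive hypothesis, and the second term (2)·2^p is divisible by 2 since 2 | 2. Hence 2 | h(p+1).
By induction, the statement is established for all m ≥ 1.
Therefore the largest such d is 2.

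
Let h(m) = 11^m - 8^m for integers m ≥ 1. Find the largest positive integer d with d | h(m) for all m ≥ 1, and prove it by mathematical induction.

Computing the first values: h(1) = 3 and h(2) = 57; gcd(3, 57) = 3, so d ≤ 3.
We prove 3 | 11^m - 8^m for all m ≥ 1 by induction on m.
Base case (m = 1): h(1) = 3 = 3·(1), so 3 | h(1).
Suppose the result is true for m = k, i.e. 3 | h(k). Then
11^{k+1} − 8^{k+1} = 11·11^k − 8·8^k = 11·(11^k − 8^k) + (3)·8^k. The first term is divisible by 3 by the inductive hypothesis, and the second term (3)·8^k is divisible by 3 since 3 | 3. Hence 3 | h(k+1).
This completes the induction.
Therefore the largest such d is 3.

d = 3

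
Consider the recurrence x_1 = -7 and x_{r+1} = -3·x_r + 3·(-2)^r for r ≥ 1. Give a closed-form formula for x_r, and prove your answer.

x_r = 3(-2)^r - (-3)^(r - 1)

Computing the first terms: x_1 = -7, x_2 = 15, x_3 = -33. This suggests x_r = 3(-2)^r - (-3)^(r - 1).
For the base case r = 1: the formula gives -7 = -7 = x_1.
Suppose the result is true for r = p, so x_p = 3(-2)^p - (-3)^(p - 1).
Then x_{p+1} = -3·x_p + 3·(-2)^p = -3·(3(-2)^p - (-3)^(p - 1)) + 3·(-2)^p = 3(-2)^(p + 1) - (-3)^p = 3(-2)^(p+1) - (-3)^((p+1) - 1),
which is the claimed formula at r = p+1.
By induction, the statement is established for all r ≥ 1.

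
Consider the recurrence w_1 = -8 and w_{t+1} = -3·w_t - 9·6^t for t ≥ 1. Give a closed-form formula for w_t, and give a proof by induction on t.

Computing the first terms: w_1 = -8, w_2 = -30, w_3 = -234. This suggests w_t = -2(-3)^(t - 1) - 6^t.
Base step (t = 1): the formula gives -8 = -8 = w_1.
Inductive step: assume the claim holds for t = i, so w_i = -2(-3)^(i - 1) - 6^i.
Then w_{i+1} = -3·w_i - 9·6^i = -3·(-2(-3)^(i - 1) - 6^i) - 9·6^i = -2(-3)^i - 6^(i + 1) = -2(-3)^((i+1) - 1) - 6^(i+1),
which is the claimed formula at t = i+1.
Hence, by induction on t, the claim holds for every t ≥ 1.

w_t = -2(-3)^(t - 1) - 6^t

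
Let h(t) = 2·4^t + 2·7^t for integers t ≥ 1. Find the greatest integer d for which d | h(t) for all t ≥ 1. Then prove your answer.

Computing the first values: h(1) = 22 and h(2) = 130; gcd(22, 130) = 2, so d ≤ 2.
We prove 2 | 2·4^t + 2·7^t for all t ≥ 1 by induction on t.
When t = 1: h(1) = 22 = 2·(11), so 2 | h(1).
Inductive step: assume the claim holds for t = i, i.e. 2 | h(i). Then
h(i+1) − 7·h(i) = (2·4^(i+1) + 2·7^(i+1)) − 7·(2·4^i + 2·7^i) = (2)·4^i·(4 − 7) = (-6)·4^i. Since 2 | h(i) by the inductive hypothesis, 2 | 7·h(i); and 2 | -6 since -6 = 2·-3. Therefore 2 | h(i+1).
Hence, by induction on t, the claim holds for every t ≥ 1.
Therefore the largest such d is 2.

d = 2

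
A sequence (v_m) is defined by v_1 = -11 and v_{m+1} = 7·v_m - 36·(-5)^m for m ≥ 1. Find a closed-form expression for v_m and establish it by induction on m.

v_m = 3(-5)^m + 4·7^(m - 1)

Computing the first terms: v_1 = -11, v_2 = 103, v_3 = -179. This suggests v_m = 3(-5)^m + 4·7^(m - 1).
Base case (m = 1): the formula gives -11 = -11 = v_1.
For the inductive step, assume it holds for an arbitrary r ≥ 1, so v_r = 3(-5)^r + 4·7^(r - 1).
Then v_{r+1} = 7·v_r - 36·(-5)^r = 7·(3(-5)^r + 4·7^(r - 1)) - 36·(-5)^r = 3(-5)^(r + 1) + 4·7^r = 3(-5)^(r+1) + 4·7^((r+1) - 1),
which is the claimed formula at m = r+1.
Hence, by induction on m, the claim holds for every m ≥ 1.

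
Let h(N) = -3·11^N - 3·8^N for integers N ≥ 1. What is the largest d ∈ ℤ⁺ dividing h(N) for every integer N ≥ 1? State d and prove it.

d = 3

Computing the first values: h(1) = -57 and h(2) = -555; gcd(-57, -555) = 3, so d ≤ 3.
We prove 3 | -3·11^N - 3·8^N for all N ≥ 1 by induction on N.
For the base case N = 1: h(1) = -57 = 3·(-19), so 3 | h(1).
Inductive step: suppose the statement holds for some m ≥ 1, i.e. 3 | h(m). Then
h(m+1) − 11·h(m) = (-3·11^(m+1) - 3·8^(m+1)) − 11·(-3·11^m - 3·8^m) = (-3)·8^m·(8 − 11) = (9)·8^m. Since 3 | h(m) by the inductive hypothesis, 3 | 11·h(m); and 3 | 9 since 9 = 3·3. Therefore 3 | h(m+1).
Hence, by induction on N, the claim holds for every N ≥ 1.
Therefore the largest such d is 3.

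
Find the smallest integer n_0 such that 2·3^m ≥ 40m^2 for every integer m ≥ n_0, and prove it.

n_0 = 6

At m = 5: 486 < 1000, so the inequality fails and n_0 ≥ 6. We prove 2·3^m ≥ 40m^2 for all m ≥ 6.
When m = 6: 2·3^m = 1458 and 40m^2 = 1440, so 1458 ≥ 1440.
Suppose the result is true for m = k, so 2·3^k ≥ 40k^2.
Then 2·3^(k + 1) = 3·(2·3^k) ≥ 3·(40k^2).
Also, for k ≥ 6 we have 3·(40k^2) ≥ 40(k+1)^2, since 3 ≥ (1 + 1/k)^2 for all k ≥ 6.
Combining, 2·3^(k + 1) ≥ 40(k+1)^2.
This completes the induction.
Hence the smallest such n_0 is 6.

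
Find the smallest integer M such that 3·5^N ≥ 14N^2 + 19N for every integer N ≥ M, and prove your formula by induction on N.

At N = 2: 75 < 94, so the inequality fails and M ≥ 3. We prove 3·5^N ≥ 14N^2 + 19N for all N ≥ 3.
Base case (N = 3): 3·5^N = 375 and 14N^2 + 19N = 183, so 375 ≥ 183.
For the inductive step, assume it holds for an arbitrary m ≥ 3, so 3·5^m ≥ 14m^2 + 19m.
Then 3·5^(m + 1) = 5·(3·5^m) ≥ 5·(14m^2 + 19m).
Also, for m ≥ 3 we have 5·(14m^2 + 19m) ≥ 14(m+1)^2 + 19(m+1), since 5·(14m^2 + 19m) − (14(m+1)^2 + 19(m+1)) = 56m^2 + 48m - 33, which is nonnegative for all m ≥ 3.
Combining, 3·5^(m + 1) ≥ 14(m+1)^2 + 19(m+1).
This completes the induction.
Hence the smallest such M is 3.

M = 3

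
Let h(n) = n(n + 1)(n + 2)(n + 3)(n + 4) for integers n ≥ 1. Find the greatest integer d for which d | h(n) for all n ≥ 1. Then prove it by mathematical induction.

d = 120

Computing the first values: h(1) = 120 and h(2) = 720; gcd(120, 720) = 120, so d ≤ 120.
We prove 120 | n(n + 1)(n + 2)(n + 3)(n + 4) for all n ≥ 1 by induction on n.
For the base case n = 1: h(1) = 120 = 120·(1), so 120 | h(1).
For the inductive step, assume it holds for an arbitrary i ≥ 1, i.e. 120 | h(i). Then
h(i+1) − h(i) = (i+1)·(i+2)·(i+3)·(i+4)·(i+5) − i·(i+1)·(i+2)·(i+3)·(i+4) = (i+1)·(i+2)·(i+3)·(i+4)·[(i+5) − i] = 5·(i+1)·(i+2)·(i+3)·(i+4). The product of 4 consecutive integers is divisible by (4)! = 24, so h(i+1) − h(i) is divisible by 5·24 = 120. By the inductive hypothesis 120 | h(i), hence 120 | h(i+1).
By the principle of mathematical induction, the result holds for all n ≥ 1.
Therefore the largest such d is 120.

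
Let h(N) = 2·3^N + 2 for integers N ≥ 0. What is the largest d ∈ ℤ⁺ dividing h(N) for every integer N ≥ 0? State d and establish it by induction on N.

d = 4

Computing the first values: h(0) = 4 and h(1) = 8; gcd(4, 8) = 4, so d ≤ 4.
We prove 4 | 2·3^N + 2 for all N ≥ 0 by induction on N.
Base step (N = 0): h(0) = 4 = 4·(1), so 4 | h(0).
Inductive step: suppose the statement holds for some i ≥ 0, i.e. 4 | h(i). Then
h(i+1) = 2·3^(i+1) + 2 = 3·(2·3^i + 2) - 4 = 3·h(i) - 4. The first term is divisible by 4 by the inductive hypothesis, and -4 is divisible by 4. Hence 4 | h(i+1).
By the principle of mathematical induction, the result holds for all N ≥ 0.
Therefore the largest such d is 4.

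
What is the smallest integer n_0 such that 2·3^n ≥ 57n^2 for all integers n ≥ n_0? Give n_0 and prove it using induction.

At n = 6: 1458 < 2052, so the inequality fails and n_0 ≥ 7. We prove 2·3^n ≥ 57n^2 for all n ≥ 7.
When n = 7: 2·3^n = 4374 and 57n^2 = 2793, so 4374 ≥ 2793.
Inductive step: suppose the statement holds for some m ≥ 7, so 2·3^m ≥ 57m^2.
Then 2·3^(m + 1) = 3·(2·3^m) ≥ 3·(57m^2).
Also, for m ≥ 7 we have 3·(57m^2) ≥ 57(m+1)^2, since 3 ≥ (1 + 1/m)^2 for all m ≥ 7.
Combining, 2·3^(m + 1) ≥ 57(m+1)^2.
By induction, the statement is established for all n ≥ 7.
Hence the smallest such n_0 is 7.

n_0 = 7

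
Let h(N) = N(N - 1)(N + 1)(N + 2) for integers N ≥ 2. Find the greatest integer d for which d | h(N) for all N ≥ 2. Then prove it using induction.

Computing the first values: h(2) = 24 and h(3) = 120; gcd(24, 120) = 24, so d ≤ 24.
We prove 24 | N(N - 1)(N + 1)(N + 2) for all N ≥ 2 by induction on N.
Base case (N = 2): h(2) = 24 = 24·(1), so 24 | h(2).
For the inductive step, assume it holds for an arbitrary j ≥ 2, i.e. 24 | h(j). Then
h(j+1) − h(j) = j·(j+1)·(j+2)·(j+3) − (j-1)·j·(j+1)·(j+2) = j·(j+1)·(j+2)·[(j+3) − (j-1)] = 4·j·(j+1)·(j+2). The product of 3 consecutive integers is divisible by (3)! = 6, so h(j+1) − h(j) is divisible by 4·6 = 24. By the inductive hypothesis 24 | h(j), hence 24 | h(j+1).
This completes the induction.
Therefore the largest such d is 24.

d = 24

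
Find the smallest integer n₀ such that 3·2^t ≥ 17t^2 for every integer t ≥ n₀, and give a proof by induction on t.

At t = 8: 768 < 1088, so the inequality fails and n₀ ≥ 9. We prove 3·2^t ≥ 17t^2 for all t ≥ 9.
Base step (t = 9): 3·2^t = 1536 and 17t^2 = 1377, so 1536 ≥ 1377.
Inductive step: suppose the statement holds for some m ≥ 9, so 3·2^m ≥ 17m^2.
Then 3·2^(m + 1) = 2·(3·2^m) ≥ 2·(17m^2).
Also, for m ≥ 9 we have 2·(17m^2) ≥ 17(m+1)^2, since 2 ≥ (1 + 1/m)^2 for all m ≥ 9.
Combining, 3·2^(m + 1) ≥ 17(m+1)^2.
This completes the induction.
Hence the smallest such n₀ is 9.

n₀ = 9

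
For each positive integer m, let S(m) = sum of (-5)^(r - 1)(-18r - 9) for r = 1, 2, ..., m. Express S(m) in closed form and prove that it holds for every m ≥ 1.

We claim S(m) = (-5)^m(3m + 2) - 2 for all m ≥ 1.
When m = 1: S(1) = -27, and the closed form gives -27. They agree.
Inductive step: assume the claim holds for m = r, so S(r) = (-5)^r(3r + 2) - 2.
Then S(r+1) = S(r) + ((-5)^r(-18r - 27)) = ((-5)^r(3r + 2) - 2) + ((-5)^r(-18r - 27)).
Simplifying, S(r+1) = -15(-5)^r·r - 25(-5)^r - 2 = (-5)^(r+1)(3(r+1) + 2) - 2,
which is the closed form with m = r+1.
Hence, by induction on m, the claim holds for every m ≥ 1.

S(m) = (-5)^m(3m + 2) - 2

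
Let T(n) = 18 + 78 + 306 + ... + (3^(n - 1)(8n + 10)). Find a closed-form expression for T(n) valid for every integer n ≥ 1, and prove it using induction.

T(n) = 3^n(4n + 3) - 3

We claim T(n) = 3^n(4n + 3) - 3 for all n ≥ 1.
Base case (n = 1): T(1) = 18, and the closed form gives 18. They agree.
Inductive step: suppose the statement holds for some i ≥ 1, so T(i) = 3^i(4i + 3) - 3.
Then T(i+1) = T(i) + (3^i(8i + 18)) = (3^i(4i + 3) - 3) + (3^i(8i + 18)).
Simplifying, T(i+1) = 12·3^i·i + 21·3^i - 3 = 3^(i+1)(4(i+1) + 3) - 3,
which is the closed form with n = i+1.
Hence, by induction on n, the claim holds for every n ≥ 1.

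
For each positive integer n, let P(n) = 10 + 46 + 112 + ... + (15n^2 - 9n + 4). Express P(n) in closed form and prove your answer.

We claim P(n) = n(5n^2 + 3n + 2) for all n ≥ 1.
Base step (n = 1): P(1) = 10, and the closed form gives 10. They agree.
Inductive step: assume the claim holds for n = m, so P(m) = m(5m^2 + 3m + 2).
Then P(m+1) = P(m) + (15m^2 + 21m + 10) = (m(5m^2 + 3m + 2)) + (15m^2 + 21m + 10).
Simplifying, P(m+1) = (m + 1)(5m^2 + 13m + 10) = (m+1)(5(m+1)^2 + 3(m+1) + 2),
which is the closed form with n = m+1.
By the principle of mathematical induction, the result holds for all n ≥ 1.

P(n) = n(5n^2 + 3n + 2)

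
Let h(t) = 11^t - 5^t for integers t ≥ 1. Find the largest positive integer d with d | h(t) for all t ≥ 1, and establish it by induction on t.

Computing the first values: h(1) = 6 and h(2) = 96; gcd(6, 96) = 6, so d ≤ 6.
We prove 6 | 11^t - 5^t for all t ≥ 1 by induction on t.
Base case (t = 1): h(1) = 6 = 6·(1), so 6 | h(1).
Suppose the result is true for t = k, i.e. 6 | h(k). Then
11^{k+1} − 5^{k+1} = 11·11^k − 5·5^k = 11·(11^k − 5^k) + (6)·5^k. The first term is divisible by 6 by the inductive hypothesis, and the second term (6)·5^k is divisible by 6 since 6 | 6. Hence 6 | h(k+1).
By the principle of mathematical induction, the result holds for all t ≥ 1.
Therefore the largest such d is 6.

d = 6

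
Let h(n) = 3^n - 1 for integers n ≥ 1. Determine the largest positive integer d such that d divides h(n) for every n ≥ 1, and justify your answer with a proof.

d = 2

Computing the first values: h(1) = 2 and h(2) = 8; gcd(2, 8) = 2, so d ≤ 2.
We prove 2 | 3^n - 1 for all n ≥ 1 by induction on n.
For the base case n = 1: h(1) = 2 = 2·(1), so 2 | h(1).
For the inductive step, assume it holds for an arbitrary j ≥ 1, i.e. 2 | h(j). Then
3^{j+1} − 1^{j+1} = 3·3^j − 1·1^j = 3·(3^j − 1^j) + (2)·1^j. The first term is divisible by 2 by the inductive hypothesis, and the second term (2)·1^j is divisible by 2 since 2 | 2. Hence 2 | h(j+1).
By induction, the statement is established for all n ≥ 1.
Therefore the largest such d is 2.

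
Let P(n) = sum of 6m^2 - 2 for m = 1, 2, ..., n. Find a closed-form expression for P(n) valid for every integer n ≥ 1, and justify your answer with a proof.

P(n) = n(2n^2 + 3n - 1)

We claim P(n) = n(2n^2 + 3n - 1) for all n ≥ 1.
Base case (n = 1): P(1) = 4, and the closed form gives 4. They agree.
Inductive step: assume the claim holds for n = m, so P(m) = m(2m^2 + 3m - 1).
Then P(m+1) = P(m) + (6(m + 1)^2 - 2) = (m(2m^2 + 3m - 1)) + (6(m + 1)^2 - 2).
Simplifying, P(m+1) = (m + 1)(2m^2 + 7m + 4) = (m+1)(2(m+1)^2 + 3(m+1) - 1),
which is the closed form with n = m+1.
By induction, the statement is established for all n ≥ 1.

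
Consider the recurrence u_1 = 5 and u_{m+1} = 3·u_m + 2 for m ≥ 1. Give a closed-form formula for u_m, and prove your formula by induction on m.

u_m = 2·3^m - 1

Computing the first terms: u_1 = 5, u_2 = 17, u_3 = 53. This suggests u_m = 2·3^m - 1.
Base step (m = 1): the formula gives 5 = 5 = u_1.
Inductive step: suppose the statement holds for some p ≥ 1, so u_p = 2·3^p - 1.
Then u_{p+1} = 3·u_p + 2 = 3·(2·3^p - 1) + 2 = 2·3^(p + 1) - 1,
which is the claimed formula at m = p+1.
Hence, by induction on m, the claim holds for every m ≥ 1.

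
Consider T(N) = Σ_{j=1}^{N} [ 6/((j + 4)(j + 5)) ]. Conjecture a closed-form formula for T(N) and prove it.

We claim T(N) = 6N/(5(N + 5)) for all N ≥ 1.
For the base case N = 1: T(1) = 1/5, and the closed form gives 1/5. They agree.
Inductive step: suppose the statement holds for some j ≥ 1, so T(j) = 6j/(5(j + 5)).
Then T(j+1) = T(j) + (6/((j + 5)(j + 6))) = (6j/(5(j + 5))) + (6/((j + 5)(j + 6))).
Simplifying, T(j+1) = 6(j + 1)/(5(j + 6)) = 6(j+1)/(5((j+1) + 5)),
which is the closed form with N = j+1.
By the principle of mathematical induction, the result holds for all N ≥ 1.

T(N) = 6N/(5(N + 5))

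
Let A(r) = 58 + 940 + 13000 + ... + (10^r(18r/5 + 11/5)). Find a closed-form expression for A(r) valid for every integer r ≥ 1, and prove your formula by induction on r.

A(r) = 2·10^r(2r + 1) - 2

We claim A(r) = 2·10^r(2r + 1) - 2 for all r ≥ 1.
For the base case r = 1: A(1) = 58, and the closed form gives 58. They agree.
Inductive step: suppose the statement holds for some p ≥ 1, so A(p) = 2·10^p(2p + 1) - 2.
Then A(p+1) = A(p) + (10^p(36p + 58)) = (2·10^p(2p + 1) - 2) + (10^p(36p + 58)).
Simplifying, A(p+1) = 40·10^p·p + 60·10^p - 2 = 2·10^(p+1)(2(p+1) + 1) - 2,
which is the closed form with r = p+1.
Hence, by induction on r, the claim holds for every r ≥ 1.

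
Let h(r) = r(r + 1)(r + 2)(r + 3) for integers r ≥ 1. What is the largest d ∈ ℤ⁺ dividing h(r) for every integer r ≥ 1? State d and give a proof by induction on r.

d = 24

Computing the first values: h(1) = 24 and h(2) = 120; gcd(24, 120) = 24, so d ≤ 24.
We prove 24 | r(r + 1)(r + 2)(r + 3) for all r ≥ 1 by induction on r.
Base step (r = 1): h(1) = 24 = 24·(1), so 24 | h(1).
Inductive step: assume the claim holds for r = m, i.e. 24 | h(m). Then
h(m+1) − h(m) = (m+1)·(m+2)·(m+3)·(m+4) − m·(m+1)·(m+2)·(m+3) = (m+1)·(m+2)·(m+3)·[(m+4) − m] = 4·(m+1)·(m+2)·(m+3). The product of 3 consecutive integers is divisible by (3)! = 6, so h(m+1) − h(m) is divisible by 4·6 = 24. By the inductive hypothesis 24 | h(m), hence 24 | h(m+1).
This completes the induction.
Therefore the largest such d is 24.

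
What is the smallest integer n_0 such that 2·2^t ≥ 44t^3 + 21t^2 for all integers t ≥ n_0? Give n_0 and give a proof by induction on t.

n_0 = 17

At t = 16: 131072 < 185600, so the inequality fails and n_0 ≥ 17. We prove 2·2^t ≥ 44t^3 + 21t^2 for all t ≥ 17.
For the base case t = 17: 2·2^t = 262144 and 44t^3 + 21t^2 = 222241, so 262144 ≥ 222241.
Suppose the result is true for t = j, so 2·2^j ≥ 44j^3 + 21j^2.
Then 2·2^(j + 1) = 2·(2·2^j) ≥ 2·(44j^3 + 21j^2).
Also, for j ≥ 17 we have 2·(44j^3 + 21j^2) ≥ 44(j+1)^3 + 21(j+1)^2, since 2·(44j^3 + 21j^2) − (44(j+1)^3 + 21(j+1)^2) = 44j^3 - 111j^2 - 174j - 65, which is nonnegative for all j ≥ 17.
Combining, 2·2^(j + 1) ≥ 44(j+1)^3 + 21(j+1)^2.
This completes the induction.
Hence the smallest such n_0 is 17.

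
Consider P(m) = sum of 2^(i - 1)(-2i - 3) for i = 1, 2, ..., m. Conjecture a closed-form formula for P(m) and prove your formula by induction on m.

P(m) = -2^m(2m + 1) + 1

We claim P(m) = -2^m(2m + 1) + 1 for all m ≥ 1.
Base case (m = 1): P(1) = -5, and the closed form gives -5. They agree.
Inductive step: suppose the statement holds for some i ≥ 1, so P(i) = -2^i(2i + 1) + 1.
Then P(i+1) = P(i) + (2^i(-2i - 5)) = (-2^i(2i + 1) + 1) + (2^i(-2i - 5)).
Simplifying, P(i+1) = -4·2^i·i - 6·2^i + 1 = -2^(i+1)(2(i+1) + 1) + 1,
which is the closed form with m = i+1.
By the principle of mathematical induction, the result holds for all m ≥ 1.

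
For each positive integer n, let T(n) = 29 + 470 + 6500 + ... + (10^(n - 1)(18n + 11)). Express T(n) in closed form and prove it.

We claim T(n) = 10^n(2n + 1) - 1 for all n ≥ 1.
When n = 1: T(1) = 29, and the closed form gives 29. They agree.
Suppose the result is true for n = k, so T(k) = 10^k(2k + 1) - 1.
Then T(k+1) = T(k) + (10^k(18k + 29)) = (10^k(2k + 1) - 1) + (10^k(18k + 29)).
Simplifying, T(k+1) = 20·10^k·k + 30·10^k - 1 = 10^(k+1)(2(k+1) + 1) - 1,
which is the closed form with n = k+1.
By the principle of mathematical induction, the result holds for all n ≥ 1.

T(n) = 10^n(2n + 1) - 1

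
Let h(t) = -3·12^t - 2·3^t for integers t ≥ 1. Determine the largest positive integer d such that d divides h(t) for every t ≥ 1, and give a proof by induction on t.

Computing the first values: h(1) = -42 and h(2) = -450; gcd(-42, -450) = 6, so d ≤ 6.
We prove 6 | -3·12^t - 2·3^t for all t ≥ 1 by induction on t.
Base case (t = 1): h(1) = -42 = 6·(-7), so 6 | h(1).
For the inductive step, assume it holds for an arbitrary p ≥ 1, i.e. 6 | h(p). Then
h(p+1) − 12·h(p) = (-3·12^(p+1) - 2·3^(p+1)) − 12·(-3·12^p - 2·3^p) = (-2)·3^p·(3 − 12) = (18)·3^p. Since 6 | h(p) by the inductive hypothesis, 6 | 12·h(p); and 6 | 18 since 18 = 6·3. Therefore 6 | h(p+1).
By induction, the statement is established for all t ≥ 1.
Therefore the largest such d is 6.

d = 6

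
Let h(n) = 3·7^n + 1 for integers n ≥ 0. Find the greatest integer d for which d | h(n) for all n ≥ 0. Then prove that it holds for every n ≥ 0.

Computing the first values: h(0) = 4 and h(1) = 22; gcd(4, 22) = 2, so d ≤ 2.
We prove 2 | 3·7^n + 1 for all n ≥ 0 by induction on n.
Base case (n = 0): h(0) = 4 = 2·(2), so 2 | h(0).
Suppose the result is true for n = k, i.e. 2 | h(k). Then
h(k+1) = 3·7^(k+1) + 1 = 7·(3·7^k + 1) - 6 = 7·h(k) - 6. The first term is divisible by 2 by the inductive hypothesis, and -6 is divisible by 2. Hence 2 | h(k+1).
By induction, the statement is established for all n ≥ 0.
Therefore the largest such d is 2.

d = 2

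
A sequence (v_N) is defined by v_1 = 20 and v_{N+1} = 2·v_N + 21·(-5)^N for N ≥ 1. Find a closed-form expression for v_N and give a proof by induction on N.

v_N = -3(-5)^N + 5·2^(N - 1)

Computing the first terms: v_1 = 20, v_2 = -65, v_3 = 395. This suggests v_N = -3(-5)^N + 5·2^(N - 1).
Base step (N = 1): the formula gives 20 = 20 = v_1.
Inductive step: assume the claim holds for N = j, so v_j = -3(-5)^j + 5·2^(j - 1).
Then v_{j+1} = 2·v_j + 21·(-5)^j = 2·(-3(-5)^j + 5·2^(j - 1)) + 21·(-5)^j = -3(-5)^(j + 1) + 5·2^j = -3(-5)^(j+1) + 5·2^((j+1) - 1),
which is the claimed formula at N = j+1.
By the principle of mathematical induction, the result holds for all N ≥ 1.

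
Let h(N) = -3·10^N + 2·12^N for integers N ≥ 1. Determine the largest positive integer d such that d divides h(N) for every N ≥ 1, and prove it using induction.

Computing the first values: h(1) = -6 and h(2) = -12; gcd(-6, -12) = 6, so d ≤ 6.
We prove 6 | -3·10^N + 2·12^N for all N ≥ 1 by induction on N.
Base case (N = 1): h(1) = -6 = 6·(-1), so 6 | h(1).
For the inductive step, assume it holds for an arbitrary k ≥ 1, i.e. 6 | h(k). Then
h(k+1) − 12·h(k) = (-3·10^(k+1) + 2·12^(k+1)) − 12·(-3·10^k + 2·12^k) = (-3)·10^k·(10 − 12) = (6)·10^k. Since 6 | h(k) by the inductive hypothesis, 6 | 12·h(k); and 6 | 6 since 6 = 6·1. Therefore 6 | h(k+1).
This completes the induction.
Therefore the largest such d is 6.

d = 6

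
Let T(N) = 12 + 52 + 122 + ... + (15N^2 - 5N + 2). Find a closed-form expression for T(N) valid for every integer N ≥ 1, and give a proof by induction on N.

T(N) = N(5N^2 + 5N + 2)

We claim T(N) = N(5N^2 + 5N + 2) for all N ≥ 1.
Base case (N = 1): T(1) = 12, and the closed form gives 12. They agree.
Inductive step: assume the claim holds for N = j, so T(j) = j(5j^2 + 5j + 2).
Then T(j+1) = T(j) + (15j^2 + 25j + 12) = (j(5j^2 + 5j + 2)) + (15j^2 + 25j + 12).
Simplifying, T(j+1) = (j + 1)(5j^2 + 15j + 12) = (j+1)(5(j+1)^2 + 5(j+1) + 2),
which is the closed form with N = j+1.
By induction, the statement is established for all N ≥ 1.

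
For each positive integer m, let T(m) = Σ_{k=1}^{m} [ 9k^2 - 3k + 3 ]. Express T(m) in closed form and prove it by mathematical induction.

T(m) = 3m(m^2 + m + 1)

We claim T(m) = 3m(m^2 + m + 1) for all m ≥ 1.
Base step (m = 1): T(1) = 9, and the closed form gives 9. They agree.
Inductive step: suppose the statement holds for some k ≥ 1, so T(k) = 3k(k^2 + k + 1).
Then T(k+1) = T(k) + (-3k + 9(k + 1)^2) = (3k(k^2 + k + 1)) + (-3k + 9(k + 1)^2).
Simplifying, T(k+1) = 3(k + 1)(k^2 + 3k + 3) = 3(k+1)((k+1)^2 + (k+1) + 1),
which is the closed form with m = k+1.
Hence, by induction on m, the claim holds for every m ≥ 1.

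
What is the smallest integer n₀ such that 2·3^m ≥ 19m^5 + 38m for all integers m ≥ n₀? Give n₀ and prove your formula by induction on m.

n₀ = 15

At m = 14: 9565938 < 10219188, so the inequality fails and n₀ ≥ 15. We prove 2·3^m ≥ 19m^5 + 38m for all m ≥ 15.
Base step (m = 15): 2·3^m = 28697814 and 19m^5 + 38m = 14428695, so 28697814 ≥ 14428695.
Inductive step: suppose the statement holds for some p ≥ 15, so 2·3^p ≥ 19p^5 + 38p.
Then 2·3^(p + 1) = 3·(2·3^p) ≥ 3·(19p^5 + 38p).
Also, for p ≥ 15 we have 3·(19p^5 + 38p) ≥ 19(p+1)^5 + 38(p+1), since 3·(19p^5 + 38p) − (19(p+1)^5 + 38(p+1)) = 38p^5 - 95p^4 - 190p^3 - 190p^2 - 19p - 57, which is nonnegative for all p ≥ 15.
Combining, 2·3^(p + 1) ≥ 19(p+1)^5 + 38(p+1).
By the principle of mathematical induction, the result holds for all m ≥ 15.
Hence the smallest such n₀ is 15.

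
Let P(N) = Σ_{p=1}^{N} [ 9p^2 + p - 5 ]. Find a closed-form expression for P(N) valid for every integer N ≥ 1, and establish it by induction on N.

We claim P(N) = N(3N^2 + 5N - 3) for all N ≥ 1.
Base case (N = 1): P(1) = 5, and the closed form gives 5. They agree.
Inductive step: suppose the statement holds for some p ≥ 1, so P(p) = p(3p^2 + 5p - 3).
Then P(p+1) = P(p) + (p + 9(p + 1)^2 - 4) = (p(3p^2 + 5p - 3)) + (p + 9(p + 1)^2 - 4).
Simplifying, P(p+1) = (p + 1)(3p^2 + 11p + 5) = (p+1)(3(p+1)^2 + 5(p+1) - 3),
which is the closed form with N = p+1.
By the principle of mathematical induction, the result holds for all N ≥ 1.

P(N) = N(3N^2 + 5N - 3)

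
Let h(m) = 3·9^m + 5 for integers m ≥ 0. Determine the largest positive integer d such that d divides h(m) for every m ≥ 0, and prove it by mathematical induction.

Computing the first values: h(0) = 8 and h(1) = 32; gcd(8, 32) = 8, so d ≤ 8.
We prove 8 | 3·9^m + 5 for all m ≥ 0 by induction on m.
Base step (m = 0): h(0) = 8 = 8·(1), so 8 | h(0).
For the inductive step, assume it holds for an arbitrary p ≥ 0, i.e. 8 | h(p). Then
h(p+1) = 3·9^(p+1) + 5 = 9·(3·9^p + 5) - 40 = 9·h(p) - 40. The first term is divisible by 8 by the inductive hypothesis, and -40 is divisible by 8. Hence 8 | h(p+1).
This completes the induction.
Therefore the largest such d is 8.

d = 8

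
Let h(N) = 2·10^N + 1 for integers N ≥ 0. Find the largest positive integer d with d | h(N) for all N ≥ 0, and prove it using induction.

Computing the first values: h(0) = 3 and h(1) = 21; gcd(3, 21) = 3, so d ≤ 3.
We prove 3 | 2·10^N + 1 for all N ≥ 0 by induction on N.
Base step (N = 0): h(0) = 3 = 3·(1), so 3 | h(0).
Inductive step: assume the claim holds for N = r, i.e. 3 | h(r). Then
h(r+1) = 2·10^(r+1) + 1 = 10·(2·10^r + 1) - 9 = 10·h(r) - 9. The first term is divisible by 3 by the inductive hypothesis, and -9 is divisible by 3. Hence 3 | h(r+1).
Hence, by induction on N, the claim holds for every N ≥ 0.
Therefore the largest such d is 3.

d = 3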